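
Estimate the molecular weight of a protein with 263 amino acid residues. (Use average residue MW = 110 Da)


MW = n_residues * 110 Da
MW = 263 * 110
MW = 28930 Da

28930 Da


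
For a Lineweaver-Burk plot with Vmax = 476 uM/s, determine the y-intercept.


y-intercept = 1/Vmax
= 1/476
= 0.0021 s/uM

0.0021 s/uM


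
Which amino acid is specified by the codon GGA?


Standard genetic code lookup.
Codon GGA -> Gly

Gly


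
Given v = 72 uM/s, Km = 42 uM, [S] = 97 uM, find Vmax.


Vmax = v * (Km + [S]) / [S]
Vmax = 72 * (42 + 97) / 97
Vmax = 103.1753 uM/s

103.1753 uM/s


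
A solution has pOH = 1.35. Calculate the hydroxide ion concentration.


[OH-] = 10^(-pOH)
[OH-] = 10^(-1.35)
[OH-] = 0.0447 M

0.0447 M


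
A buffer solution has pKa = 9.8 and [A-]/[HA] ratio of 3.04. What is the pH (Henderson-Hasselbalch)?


pH = pKa + log10([A-]/[HA])
pH = 9.8 + log10(3.04)
pH = 10.2829

10.2829


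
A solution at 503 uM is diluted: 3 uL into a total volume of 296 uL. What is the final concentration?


C2 = C1 * V1 / V2
C2 = 503 * 3 / 296
C2 = 5.098 uM

5.098 uM


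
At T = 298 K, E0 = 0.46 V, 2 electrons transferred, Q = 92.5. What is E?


E = E0 - (RT/nF) * ln(Q)
E = 0.46 - (8.314 * 298 / (2 * 96485)) * ln(92.5)
E = 0.4019 V

0.4019 V


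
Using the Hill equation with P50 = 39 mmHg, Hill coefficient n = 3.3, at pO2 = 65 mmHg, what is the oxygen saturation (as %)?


Y = pO2^n / (P50^n + pO2^n)
Y = 65^3.3 / (39^3.3 + 65^3.3)
Y = 84.37%

84.37%


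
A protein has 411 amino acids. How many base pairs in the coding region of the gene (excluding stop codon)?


Each amino acid = 1 codon = 3 bp
bp = 411 * 3 = 1233 bp

1233 bp


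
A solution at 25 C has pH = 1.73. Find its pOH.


pOH = 14 - pH
pOH = 14 - 1.73
pOH = 12.27

12.27


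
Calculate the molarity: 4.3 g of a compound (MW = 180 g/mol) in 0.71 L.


C = (mass / MW) / volume
C = (4.3 / 180) / 0.71
C = 0.0336 M

0.0336 M


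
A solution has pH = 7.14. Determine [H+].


[H+] = 10^(-pH)
[H+] = 10^(-7.14)
[H+] = 7.244e-08 M

7.244e-08 M


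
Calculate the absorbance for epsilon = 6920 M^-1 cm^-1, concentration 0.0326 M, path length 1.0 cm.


A = epsilon * c * l
A = 6920 * 0.0326 * 1.0
A = 225.592

225.592


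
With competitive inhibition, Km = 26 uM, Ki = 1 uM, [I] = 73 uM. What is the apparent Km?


Km_app = Km * (1 + [I]/Ki)
Km_app = 26 * (1 + 73/1)
Km_app = 1924.0 uM

1924.0 uM


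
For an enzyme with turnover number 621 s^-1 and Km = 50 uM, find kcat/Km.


Catalytic efficiency = kcat / Km
= 621 / 50
= 12.42 uM^-1*s^-1

12.42 uM^-1*s^-1


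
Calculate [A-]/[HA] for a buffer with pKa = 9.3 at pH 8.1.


[A-]/[HA] = 10^(pH - pKa)
= 10^(8.1 - 9.3)
= 0.0631

0.0631


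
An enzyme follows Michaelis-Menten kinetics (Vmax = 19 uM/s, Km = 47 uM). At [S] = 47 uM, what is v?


v = Vmax * [S] / (Km + [S])
v = 19 * 47 / (47 + 47)
v = 9.5 uM/s

9.5 uM/s


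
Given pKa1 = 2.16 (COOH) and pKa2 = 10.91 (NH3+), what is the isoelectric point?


pI = (pKa1 + pKa2) / 2
pI = (2.16 + 10.91) / 2
pI = 6.535

6.535


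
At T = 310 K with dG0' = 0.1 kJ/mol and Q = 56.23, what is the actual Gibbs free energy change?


dG = dG0' + RT * ln(Q) / 1000
dG = 0.1 + 8.314 * 310 * ln(56.23) / 1000
dG = 10.4853 kJ/mol

10.4853 kJ/mol


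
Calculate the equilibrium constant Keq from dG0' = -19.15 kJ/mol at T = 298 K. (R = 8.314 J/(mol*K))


Keq = exp(-dG0 * 1000 / (R * T))
Keq = exp(-(-19.15) * 1000 / (8.314 * 298))
Keq = 2274.1041

2274.1041


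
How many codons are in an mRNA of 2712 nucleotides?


codons = nucleotides / 3
codons = 2712 / 3 = 904

904


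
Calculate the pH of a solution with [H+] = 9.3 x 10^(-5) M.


pH = -log10([H+])
pH = -log10(9.3 x 10^(-5))
pH = 4.0315

4.0315


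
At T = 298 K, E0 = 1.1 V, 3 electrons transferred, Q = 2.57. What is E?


E = E0 - (RT/nF) * ln(Q)
E = 1.1 - (8.314 * 298 / (3 * 96485)) * ln(2.57)
E = 1.0919 V

1.0919 V


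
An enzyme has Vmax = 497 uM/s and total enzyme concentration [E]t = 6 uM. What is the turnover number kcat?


kcat = Vmax / [E]t
kcat = 497 / 6
kcat = 82.8333 s^-1

82.8333 s^-1


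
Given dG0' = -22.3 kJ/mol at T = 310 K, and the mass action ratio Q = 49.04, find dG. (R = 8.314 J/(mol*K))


dG = dG0' + RT * ln(Q) / 1000
dG = -22.3 + 8.314 * 310 * ln(49.04) / 1000
dG = -12.2674 kJ/mol

-12.2674 kJ/mol


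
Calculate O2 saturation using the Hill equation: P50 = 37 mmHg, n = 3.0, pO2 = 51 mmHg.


Y = pO2^n / (P50^n + pO2^n)
Y = 51^3.0 / (37^3.0 + 51^3.0)
Y = 72.37%

72.37%


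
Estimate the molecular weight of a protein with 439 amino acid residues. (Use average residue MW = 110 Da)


MW = n_residues * 110 Da
MW = 439 * 110
MW = 48290 Da

48290 Da


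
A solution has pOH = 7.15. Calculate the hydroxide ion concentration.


[OH-] = 10^(-pOH)
[OH-] = 10^(-7.15)
[OH-] = 7.079e-08 M

7.079e-08 M


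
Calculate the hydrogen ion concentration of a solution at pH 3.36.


[H+] = 10^(-pH)
[H+] = 10^(-3.36)
[H+] = 4.365e-04 M

4.365e-04 M


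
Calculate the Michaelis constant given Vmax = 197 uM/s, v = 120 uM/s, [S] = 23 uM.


Km = [S] * (Vmax - v) / v
Km = 23 * (197 - 120) / 120
Km = 14.7583 uM

14.7583 uM


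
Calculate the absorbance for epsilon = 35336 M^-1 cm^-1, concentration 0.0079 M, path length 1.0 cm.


A = epsilon * c * l
A = 35336 * 0.0079 * 1.0
A = 279.1544

279.1544


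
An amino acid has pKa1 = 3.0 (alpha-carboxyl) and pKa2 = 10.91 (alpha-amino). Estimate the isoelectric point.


pI = (pKa1 + pKa2) / 2
pI = (3.0 + 10.91) / 2
pI = 6.955

6.955


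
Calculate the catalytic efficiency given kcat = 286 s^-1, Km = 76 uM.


Catalytic efficiency = kcat / Km
= 286 / 76
= 3.7632 uM^-1*s^-1

3.7632 uM^-1*s^-1


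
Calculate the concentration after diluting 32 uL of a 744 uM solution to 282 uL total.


C2 = C1 * V1 / V2
C2 = 744 * 32 / 282
C2 = 84.4255 uM

84.4255 uM


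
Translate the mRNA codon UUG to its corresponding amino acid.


Standard genetic code lookup.
Codon UUG -> Leu

Leu


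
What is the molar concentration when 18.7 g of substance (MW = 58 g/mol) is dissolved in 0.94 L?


C = (mass / MW) / volume
C = (18.7 / 58) / 0.94
C = 0.343 M

0.343 M


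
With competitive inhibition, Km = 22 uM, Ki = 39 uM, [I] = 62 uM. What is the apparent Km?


Km_app = Km * (1 + [I]/Ki)
Km_app = 22 * (1 + 62/39)
Km_app = 56.9744 uM

56.9744 uM


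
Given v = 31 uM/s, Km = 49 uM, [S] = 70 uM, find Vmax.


Vmax = v * (Km + [S]) / [S]
Vmax = 31 * (49 + 70) / 70
Vmax = 52.7 uM/s

52.7 uM/s


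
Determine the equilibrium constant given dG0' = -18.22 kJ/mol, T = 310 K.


Keq = exp(-dG0 * 1000 / (R * T))
Keq = exp(-(-18.22) * 1000 / (8.314 * 310))
Keq = 1175.3297

1175.3297


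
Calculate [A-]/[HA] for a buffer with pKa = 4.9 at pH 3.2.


[A-]/[HA] = 10^(pH - pKa)
= 10^(3.2 - 4.9)
= 0.02

0.02


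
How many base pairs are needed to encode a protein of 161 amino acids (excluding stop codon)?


Each amino acid = 1 codon = 3 bp
bp = 161 * 3 = 483 bp

483 bp


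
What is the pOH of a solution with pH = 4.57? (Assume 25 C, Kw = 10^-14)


pOH = 14 - pH
pOH = 14 - 4.57
pOH = 9.43

9.43


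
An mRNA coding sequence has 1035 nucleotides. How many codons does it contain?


codons = nucleotides / 3
codons = 1035 / 3 = 345

345


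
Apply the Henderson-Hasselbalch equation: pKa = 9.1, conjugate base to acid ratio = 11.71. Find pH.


pH = pKa + log10([A-]/[HA])
pH = 9.1 + log10(11.71)
pH = 10.1686

10.1686


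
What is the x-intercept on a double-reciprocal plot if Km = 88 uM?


x-intercept = -1/Km
= -1/88
= -0.0114 1/uM

-0.0114 1/uM


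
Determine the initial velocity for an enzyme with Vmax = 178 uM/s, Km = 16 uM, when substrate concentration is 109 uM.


v = Vmax * [S] / (Km + [S])
v = 178 * 109 / (16 + 109)
v = 155.216 uM/s

155.216 uM/s


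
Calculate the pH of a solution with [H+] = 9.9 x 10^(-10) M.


pH = -log10([H+])
pH = -log10(9.9 x 10^(-10))
pH = 9.0044

9.0044


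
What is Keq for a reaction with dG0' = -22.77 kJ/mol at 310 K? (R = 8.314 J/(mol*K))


Keq = exp(-dG0 * 1000 / (R * T))
Keq = exp(-(-22.77) * 1000 / (8.314 * 310))
Keq = 6868.4245

6868.4245


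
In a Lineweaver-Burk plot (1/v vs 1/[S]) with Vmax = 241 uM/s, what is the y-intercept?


y-intercept = 1/Vmax
= 1/241
= 0.0041 s/uM

0.0041 s/uM


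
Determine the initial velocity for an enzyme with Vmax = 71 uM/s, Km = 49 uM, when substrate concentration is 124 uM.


v = Vmax * [S] / (Km + [S])
v = 71 * 124 / (49 + 124)
v = 50.8902 uM/s

50.8902 uM/s


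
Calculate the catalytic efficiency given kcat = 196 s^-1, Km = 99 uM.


Catalytic efficiency = kcat / Km
= 196 / 99
= 1.9798 uM^-1*s^-1

1.9798 uM^-1*s^-1


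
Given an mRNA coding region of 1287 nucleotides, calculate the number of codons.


codons = nucleotides / 3
codons = 1287 / 3 = 429

429


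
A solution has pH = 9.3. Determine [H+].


[H+] = 10^(-pH)
[H+] = 10^(-9.3)
[H+] = 5.012e-10 M

5.012e-10 M


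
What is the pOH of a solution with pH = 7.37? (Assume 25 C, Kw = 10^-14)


pOH = 14 - pH
pOH = 14 - 7.37
pOH = 6.63

6.63


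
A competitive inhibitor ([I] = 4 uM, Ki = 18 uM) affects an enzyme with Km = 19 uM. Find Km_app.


Km_app = Km * (1 + [I]/Ki)
Km_app = 19 * (1 + 4/18)
Km_app = 23.2222 uM

23.2222 uM


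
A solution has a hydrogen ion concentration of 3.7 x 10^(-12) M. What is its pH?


pH = -log10([H+])
pH = -log10(3.7 x 10^(-12))
pH = 11.4318

11.4318


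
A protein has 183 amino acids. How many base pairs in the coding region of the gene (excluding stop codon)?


Each amino acid = 1 codon = 3 bp
bp = 183 * 3 = 549 bp

549 bp


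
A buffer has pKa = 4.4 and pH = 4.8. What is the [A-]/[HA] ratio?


[A-]/[HA] = 10^(pH - pKa)
= 10^(4.8 - 4.4)
= 2.5119

2.5119


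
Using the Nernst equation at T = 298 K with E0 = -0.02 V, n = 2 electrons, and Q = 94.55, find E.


E = E0 - (RT/nF) * ln(Q)
E = -0.02 - (8.314 * 298 / (2 * 96485)) * ln(94.55)
E = -0.0784 V

-0.0784 V


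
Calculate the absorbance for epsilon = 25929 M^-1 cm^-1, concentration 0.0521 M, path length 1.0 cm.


A = epsilon * c * l
A = 25929 * 0.0521 * 1.0
A = 1350.9009

1350.9009


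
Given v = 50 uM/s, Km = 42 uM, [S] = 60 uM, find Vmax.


Vmax = v * (Km + [S]) / [S]
Vmax = 50 * (42 + 60) / 60
Vmax = 85.0 uM/s

85.0 uM/s


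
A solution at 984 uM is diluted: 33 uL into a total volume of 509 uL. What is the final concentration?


C2 = C1 * V1 / V2
C2 = 984 * 33 / 509
C2 = 63.7957 uM

63.7957 uM


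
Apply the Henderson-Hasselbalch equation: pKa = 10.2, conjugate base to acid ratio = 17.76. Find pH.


pH = pKa + log10([A-]/[HA])
pH = 10.2 + log10(17.76)
pH = 11.4494

11.4494


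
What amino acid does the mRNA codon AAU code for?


Standard genetic code lookup.
Codon AAU -> Asn

Asn


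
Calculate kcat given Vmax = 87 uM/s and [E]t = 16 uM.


kcat = Vmax / [E]t
kcat = 87 / 16
kcat = 5.4375 s^-1

5.4375 s^-1


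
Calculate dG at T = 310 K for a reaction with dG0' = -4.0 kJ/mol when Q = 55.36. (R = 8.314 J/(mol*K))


dG = dG0' + RT * ln(Q) / 1000
dG = -4.0 + 8.314 * 310 * ln(55.36) / 1000
dG = 6.3451 kJ/mol

6.3451 kJ/mol


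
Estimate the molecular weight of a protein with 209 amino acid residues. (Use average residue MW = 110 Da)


MW = n_residues * 110 Da
MW = 209 * 110
MW = 22990 Da

22990 Da


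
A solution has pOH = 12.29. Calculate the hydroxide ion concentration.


[OH-] = 10^(-pOH)
[OH-] = 10^(-12.29)
[OH-] = 5.129e-13 M

5.129e-13 M


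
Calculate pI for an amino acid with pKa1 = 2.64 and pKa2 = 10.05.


pI = (pKa1 + pKa2) / 2
pI = (2.64 + 10.05) / 2
pI = 6.345

6.345


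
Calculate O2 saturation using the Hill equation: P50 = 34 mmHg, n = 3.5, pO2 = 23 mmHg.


Y = pO2^n / (P50^n + pO2^n)
Y = 23^3.5 / (34^3.5 + 23^3.5)
Y = 20.29%

20.29%


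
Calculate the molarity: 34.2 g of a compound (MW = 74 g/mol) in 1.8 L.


C = (mass / MW) / volume
C = (34.2 / 74) / 1.8
C = 0.2568 M

0.2568 M


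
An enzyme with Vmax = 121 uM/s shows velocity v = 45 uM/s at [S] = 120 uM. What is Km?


Km = [S] * (Vmax - v) / v
Km = 120 * (121 - 45) / 45
Km = 202.6667 uM

202.6667 uM


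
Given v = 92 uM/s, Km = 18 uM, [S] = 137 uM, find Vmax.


Vmax = v * (Km + [S]) / [S]
Vmax = 92 * (18 + 137) / 137
Vmax = 104.0876 uM/s

104.0876 uM/s


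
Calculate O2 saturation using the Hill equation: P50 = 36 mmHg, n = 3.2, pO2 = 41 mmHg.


Y = pO2^n / (P50^n + pO2^n)
Y = 41^3.2 / (36^3.2 + 41^3.2)
Y = 60.26%

60.26%


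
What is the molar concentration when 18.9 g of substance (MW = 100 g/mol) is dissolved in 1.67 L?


C = (mass / MW) / volume
C = (18.9 / 100) / 1.67
C = 0.1132 M

0.1132 M


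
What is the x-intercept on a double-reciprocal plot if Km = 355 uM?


x-intercept = -1/Km
= -1/355
= -0.0028 1/uM

-0.0028 1/uM


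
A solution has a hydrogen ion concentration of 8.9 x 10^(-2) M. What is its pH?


pH = -log10([H+])
pH = -log10(8.9 x 10^(-2))
pH = 1.0506

1.0506


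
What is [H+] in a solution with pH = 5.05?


[H+] = 10^(-pH)
[H+] = 10^(-5.05)
[H+] = 8.913e-06 M

8.913e-06 M


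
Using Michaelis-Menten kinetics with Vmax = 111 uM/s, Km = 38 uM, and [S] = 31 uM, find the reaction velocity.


v = Vmax * [S] / (Km + [S])
v = 111 * 31 / (38 + 31)
v = 49.8696 uM/s

49.8696 uM/s


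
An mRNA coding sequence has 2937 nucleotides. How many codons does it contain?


codons = nucleotides / 3
codons = 2937 / 3 = 979

979


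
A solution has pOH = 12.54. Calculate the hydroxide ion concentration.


[OH-] = 10^(-pOH)
[OH-] = 10^(-12.54)
[OH-] = 2.884e-13 M

2.884e-13 M


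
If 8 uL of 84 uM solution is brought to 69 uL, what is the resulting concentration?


C2 = C1 * V1 / V2
C2 = 84 * 8 / 69
C2 = 9.7391 uM

9.7391 uM


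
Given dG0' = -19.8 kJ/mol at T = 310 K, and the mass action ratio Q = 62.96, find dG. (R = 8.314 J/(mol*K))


dG = dG0' + RT * ln(Q) / 1000
dG = -19.8 + 8.314 * 310 * ln(62.96) / 1000
dG = -9.1234 kJ/mol

-9.1234 kJ/mol


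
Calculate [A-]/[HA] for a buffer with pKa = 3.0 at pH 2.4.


[A-]/[HA] = 10^(pH - pKa)
= 10^(2.4 - 3.0)
= 0.2512

0.2512


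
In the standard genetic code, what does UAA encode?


Standard genetic code lookup.
Codon UAA -> Stop

Stop


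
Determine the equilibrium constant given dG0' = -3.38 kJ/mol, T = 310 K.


Keq = exp(-dG0 * 1000 / (R * T))
Keq = exp(-(-3.38) * 1000 / (8.314 * 310))
Keq = 3.7115

3.7115


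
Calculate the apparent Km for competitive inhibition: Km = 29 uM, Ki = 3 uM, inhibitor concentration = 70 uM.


Km_app = Km * (1 + [I]/Ki)
Km_app = 29 * (1 + 70/3)
Km_app = 705.6667 uM

705.6667 uM


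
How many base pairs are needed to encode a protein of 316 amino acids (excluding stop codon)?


Each amino acid = 1 codon = 3 bp
bp = 316 * 3 = 948 bp

948 bp


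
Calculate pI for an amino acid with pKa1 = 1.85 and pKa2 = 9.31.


pI = (pKa1 + pKa2) / 2
pI = (1.85 + 9.31) / 2
pI = 5.58

5.58


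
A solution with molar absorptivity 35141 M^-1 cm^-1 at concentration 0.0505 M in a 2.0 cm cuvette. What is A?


A = epsilon * c * l
A = 35141 * 0.0505 * 2.0
A = 3549.241

3549.241


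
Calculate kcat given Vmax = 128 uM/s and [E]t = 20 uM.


kcat = Vmax / [E]t
kcat = 128 / 20
kcat = 6.4 s^-1

6.4 s^-1


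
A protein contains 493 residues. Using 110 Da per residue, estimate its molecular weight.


MW = n_residues * 110 Da
MW = 493 * 110
MW = 54230 Da

54230 Da


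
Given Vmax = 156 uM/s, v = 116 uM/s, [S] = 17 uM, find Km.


Km = [S] * (Vmax - v) / v
Km = 17 * (156 - 116) / 116
Km = 5.8621 uM

5.8621 uM


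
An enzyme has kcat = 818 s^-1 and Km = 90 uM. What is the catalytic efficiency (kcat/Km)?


Catalytic efficiency = kcat / Km
= 818 / 90
= 9.0889 uM^-1*s^-1

9.0889 uM^-1*s^-1


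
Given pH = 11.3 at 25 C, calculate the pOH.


pOH = 14 - pH
pOH = 14 - 11.3
pOH = 2.7

2.7


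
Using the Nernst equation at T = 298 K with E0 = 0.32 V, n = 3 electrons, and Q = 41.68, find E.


E = E0 - (RT/nF) * ln(Q)
E = 0.32 - (8.314 * 298 / (3 * 96485)) * ln(41.68)
E = 0.2881 V

0.2881 V


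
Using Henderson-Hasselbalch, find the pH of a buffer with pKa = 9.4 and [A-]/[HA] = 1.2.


pH = pKa + log10([A-]/[HA])
pH = 9.4 + log10(1.2)
pH = 9.4792

9.4792


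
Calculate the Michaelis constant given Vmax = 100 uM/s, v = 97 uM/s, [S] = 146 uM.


Km = [S] * (Vmax - v) / v
Km = 146 * (100 - 97) / 97
Km = 4.5155 uM

4.5155 uM


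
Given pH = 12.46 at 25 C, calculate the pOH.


pOH = 14 - pH
pOH = 14 - 12.46
pOH = 1.54

1.54


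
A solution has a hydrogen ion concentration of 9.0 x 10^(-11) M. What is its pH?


pH = -log10([H+])
pH = -log10(9.0 x 10^(-11))
pH = 10.0458

10.0458


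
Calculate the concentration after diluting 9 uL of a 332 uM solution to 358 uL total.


C2 = C1 * V1 / V2
C2 = 332 * 9 / 358
C2 = 8.3464 uM

8.3464 uM


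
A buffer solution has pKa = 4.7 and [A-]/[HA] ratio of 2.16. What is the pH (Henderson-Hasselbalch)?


pH = pKa + log10([A-]/[HA])
pH = 4.7 + log10(2.16)
pH = 5.0345

5.0345


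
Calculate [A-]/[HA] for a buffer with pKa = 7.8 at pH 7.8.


[A-]/[HA] = 10^(pH - pKa)
= 10^(7.8 - 7.8)
= 1.0

1.0


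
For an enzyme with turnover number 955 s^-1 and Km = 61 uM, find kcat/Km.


Catalytic efficiency = kcat / Km
= 955 / 61
= 15.6557 uM^-1*s^-1

15.6557 uM^-1*s^-1


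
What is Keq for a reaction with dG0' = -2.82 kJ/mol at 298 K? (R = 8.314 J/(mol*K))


Keq = exp(-dG0 * 1000 / (R * T))
Keq = exp(-(-2.82) * 1000 / (8.314 * 298))
Keq = 3.1212

3.1212


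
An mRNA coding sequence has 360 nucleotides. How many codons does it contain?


codons = nucleotides / 3
codons = 360 / 3 = 120

120


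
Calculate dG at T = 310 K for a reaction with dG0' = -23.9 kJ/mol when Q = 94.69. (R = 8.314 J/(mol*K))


dG = dG0' + RT * ln(Q) / 1000
dG = -23.9 + 8.314 * 310 * ln(94.69) / 1000
dG = -12.1715 kJ/mol

-12.1715 kJ/mol


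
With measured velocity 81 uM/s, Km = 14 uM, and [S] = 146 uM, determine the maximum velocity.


Vmax = v * (Km + [S]) / [S]
Vmax = 81 * (14 + 146) / 146
Vmax = 88.7671 uM/s

88.7671 uM/s


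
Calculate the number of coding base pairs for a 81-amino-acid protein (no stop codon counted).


Each amino acid = 1 codon = 3 bp
bp = 81 * 3 = 243 bp

243 bp


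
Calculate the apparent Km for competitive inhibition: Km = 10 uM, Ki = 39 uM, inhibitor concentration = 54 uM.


Km_app = Km * (1 + [I]/Ki)
Km_app = 10 * (1 + 54/39)
Km_app = 23.8462 uM

23.8462 uM


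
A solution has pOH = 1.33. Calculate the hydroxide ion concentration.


[OH-] = 10^(-pOH)
[OH-] = 10^(-1.33)
[OH-] = 0.0468 M

0.0468 M


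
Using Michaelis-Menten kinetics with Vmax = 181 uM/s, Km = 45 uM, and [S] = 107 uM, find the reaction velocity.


v = Vmax * [S] / (Km + [S])
v = 181 * 107 / (45 + 107)
v = 127.4145 uM/s

127.4145 uM/s


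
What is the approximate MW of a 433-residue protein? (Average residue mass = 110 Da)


MW = n_residues * 110 Da
MW = 433 * 110
MW = 47630 Da

47630 Da


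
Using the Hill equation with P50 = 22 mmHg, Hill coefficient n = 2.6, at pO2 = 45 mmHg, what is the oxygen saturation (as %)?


Y = pO2^n / (P50^n + pO2^n)
Y = 45^2.6 / (22^2.6 + 45^2.6)
Y = 86.54%

86.54%


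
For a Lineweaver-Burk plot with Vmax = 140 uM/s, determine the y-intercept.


y-intercept = 1/Vmax
= 1/140
= 0.0071 s/uM

0.0071 s/uM


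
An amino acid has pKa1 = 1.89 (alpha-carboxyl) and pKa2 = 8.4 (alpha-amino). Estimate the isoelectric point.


pI = (pKa1 + pKa2) / 2
pI = (1.89 + 8.4) / 2
pI = 5.145

5.145


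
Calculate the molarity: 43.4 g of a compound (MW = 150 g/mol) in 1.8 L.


C = (mass / MW) / volume
C = (43.4 / 150) / 1.8
C = 0.1607 M

0.1607 M


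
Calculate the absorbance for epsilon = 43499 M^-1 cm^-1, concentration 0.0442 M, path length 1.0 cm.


A = epsilon * c * l
A = 43499 * 0.0442 * 1.0
A = 1922.6558

1922.6558


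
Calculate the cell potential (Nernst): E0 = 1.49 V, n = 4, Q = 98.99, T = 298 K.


E = E0 - (RT/nF) * ln(Q)
E = 1.49 - (8.314 * 298 / (4 * 96485)) * ln(98.99)
E = 1.4605 V

1.4605 V


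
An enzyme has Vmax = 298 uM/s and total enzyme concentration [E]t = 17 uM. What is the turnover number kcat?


kcat = Vmax / [E]t
kcat = 298 / 17
kcat = 17.5294 s^-1

17.5294 s^-1


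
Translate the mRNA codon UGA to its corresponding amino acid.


Standard genetic code lookup.
Codon UGA -> Stop

Stop


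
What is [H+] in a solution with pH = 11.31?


[H+] = 10^(-pH)
[H+] = 10^(-11.31)
[H+] = 4.898e-12 M

4.898e-12 M


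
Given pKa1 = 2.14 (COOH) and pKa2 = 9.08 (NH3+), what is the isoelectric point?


pI = (pKa1 + pKa2) / 2
pI = (2.14 + 9.08) / 2
pI = 5.61

5.61


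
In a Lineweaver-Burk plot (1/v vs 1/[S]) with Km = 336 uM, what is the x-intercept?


x-intercept = -1/Km
= -1/336
= -0.003 1/uM

-0.003 1/uM


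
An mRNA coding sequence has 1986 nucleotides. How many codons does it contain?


codons = nucleotides / 3
codons = 1986 / 3 = 662

662


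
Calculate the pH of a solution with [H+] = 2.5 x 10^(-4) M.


pH = -log10([H+])
pH = -log10(2.5 x 10^(-4))
pH = 3.6021

3.6021


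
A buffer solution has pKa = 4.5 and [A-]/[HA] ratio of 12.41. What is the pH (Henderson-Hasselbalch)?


pH = pKa + log10([A-]/[HA])
pH = 4.5 + log10(12.41)
pH = 5.5938

5.5938


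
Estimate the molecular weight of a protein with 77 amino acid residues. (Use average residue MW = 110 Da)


MW = n_residues * 110 Da
MW = 77 * 110
MW = 8470 Da

8470 Da


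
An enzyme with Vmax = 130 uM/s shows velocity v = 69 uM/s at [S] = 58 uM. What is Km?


Km = [S] * (Vmax - v) / v
Km = 58 * (130 - 69) / 69
Km = 51.2754 uM

51.2754 uM


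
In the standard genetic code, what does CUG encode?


Standard genetic code lookup.
Codon CUG -> Leu

Leu


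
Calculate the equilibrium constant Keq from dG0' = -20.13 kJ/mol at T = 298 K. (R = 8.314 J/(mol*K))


Keq = exp(-dG0 * 1000 / (R * T))
Keq = exp(-(-20.13) * 1000 / (8.314 * 298))
Keq = 3377.4964

3377.4964


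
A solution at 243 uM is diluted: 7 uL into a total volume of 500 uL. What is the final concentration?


C2 = C1 * V1 / V2
C2 = 243 * 7 / 500
C2 = 3.402 uM

3.402 uM


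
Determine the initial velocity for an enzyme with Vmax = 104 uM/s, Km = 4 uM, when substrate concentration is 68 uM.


v = Vmax * [S] / (Km + [S])
v = 104 * 68 / (4 + 68)
v = 98.2222 uM/s

98.2222 uM/s


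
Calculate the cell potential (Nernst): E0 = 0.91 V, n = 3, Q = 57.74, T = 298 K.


E = E0 - (RT/nF) * ln(Q)
E = 0.91 - (8.314 * 298 / (3 * 96485)) * ln(57.74)
E = 0.8753 V

0.8753 V


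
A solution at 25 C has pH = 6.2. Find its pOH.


pOH = 14 - pH
pOH = 14 - 6.2
pOH = 7.8

7.8


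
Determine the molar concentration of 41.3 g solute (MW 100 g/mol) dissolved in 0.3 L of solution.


C = (mass / MW) / volume
C = (41.3 / 100) / 0.3
C = 1.3767 M

1.3767 M


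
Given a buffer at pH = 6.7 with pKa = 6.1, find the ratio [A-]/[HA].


[A-]/[HA] = 10^(pH - pKa)
= 10^(6.7 - 6.1)
= 3.9811

3.9811


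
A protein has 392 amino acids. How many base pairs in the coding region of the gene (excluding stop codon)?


Each amino acid = 1 codon = 3 bp
bp = 392 * 3 = 1176 bp

1176 bp


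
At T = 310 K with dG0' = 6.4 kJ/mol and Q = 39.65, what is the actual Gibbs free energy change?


dG = dG0' + RT * ln(Q) / 1000
dG = 6.4 + 8.314 * 310 * ln(39.65) / 1000
dG = 15.8848 kJ/mol

15.8848 kJ/mol


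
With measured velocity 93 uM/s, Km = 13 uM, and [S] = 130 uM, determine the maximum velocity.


Vmax = v * (Km + [S]) / [S]
Vmax = 93 * (13 + 130) / 130
Vmax = 102.3 uM/s

102.3 uM/s


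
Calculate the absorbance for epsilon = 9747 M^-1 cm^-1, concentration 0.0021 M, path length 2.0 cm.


A = epsilon * c * l
A = 9747 * 0.0021 * 2.0
A = 40.9374

40.9374


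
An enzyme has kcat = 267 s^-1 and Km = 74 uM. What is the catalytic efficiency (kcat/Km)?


Catalytic efficiency = kcat / Km
= 267 / 74
= 3.6081 uM^-1*s^-1

3.6081 uM^-1*s^-1


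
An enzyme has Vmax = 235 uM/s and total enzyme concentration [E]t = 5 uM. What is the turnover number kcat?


kcat = Vmax / [E]t
kcat = 235 / 5
kcat = 47.0 s^-1

47.0 s^-1


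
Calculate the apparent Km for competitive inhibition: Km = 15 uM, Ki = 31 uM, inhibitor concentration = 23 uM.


Km_app = Km * (1 + [I]/Ki)
Km_app = 15 * (1 + 23/31)
Km_app = 26.129 uM

26.129 uM


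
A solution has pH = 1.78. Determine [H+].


[H+] = 10^(-pH)
[H+] = 10^(-1.78)
[H+] = 0.0166 M

0.0166 M


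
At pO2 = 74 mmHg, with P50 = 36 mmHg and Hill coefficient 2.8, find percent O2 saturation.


Y = pO2^n / (P50^n + pO2^n)
Y = 74^2.8 / (36^2.8 + 74^2.8)
Y = 88.26%

88.26%


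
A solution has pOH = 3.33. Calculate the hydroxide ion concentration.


[OH-] = 10^(-pOH)
[OH-] = 10^(-3.33)
[OH-] = 4.677e-04 M

4.677e-04 M


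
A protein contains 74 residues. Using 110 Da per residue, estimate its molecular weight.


MW = n_residues * 110 Da
MW = 74 * 110
MW = 8140 Da

8140 Da


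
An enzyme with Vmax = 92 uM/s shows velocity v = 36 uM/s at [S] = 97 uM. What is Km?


Km = [S] * (Vmax - v) / v
Km = 97 * (92 - 36) / 36
Km = 150.8889 uM

150.8889 uM


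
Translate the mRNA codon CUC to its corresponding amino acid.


Standard genetic code lookup.
Codon CUC -> Leu

Leu


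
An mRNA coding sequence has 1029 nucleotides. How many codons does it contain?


codons = nucleotides / 3
codons = 1029 / 3 = 343

343


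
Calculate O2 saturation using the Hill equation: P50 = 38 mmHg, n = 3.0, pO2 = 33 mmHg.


Y = pO2^n / (P50^n + pO2^n)
Y = 33^3.0 / (38^3.0 + 33^3.0)
Y = 39.57%

39.57%


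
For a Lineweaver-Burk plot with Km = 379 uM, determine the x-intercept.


x-intercept = -1/Km
= -1/379
= -0.0026 1/uM

-0.0026 1/uM


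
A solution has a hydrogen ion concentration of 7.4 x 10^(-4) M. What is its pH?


pH = -log10([H+])
pH = -log10(7.4 x 10^(-4))
pH = 3.1308

3.1308


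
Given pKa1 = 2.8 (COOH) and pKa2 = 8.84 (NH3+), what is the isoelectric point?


pI = (pKa1 + pKa2) / 2
pI = (2.8 + 8.84) / 2
pI = 5.82

5.82


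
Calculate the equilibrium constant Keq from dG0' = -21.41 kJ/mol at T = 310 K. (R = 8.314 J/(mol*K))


Keq = exp(-dG0 * 1000 / (R * T))
Keq = exp(-(-21.41) * 1000 / (8.314 * 310))
Keq = 4052.1959

4052.1959


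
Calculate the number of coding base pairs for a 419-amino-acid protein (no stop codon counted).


Each amino acid = 1 codon = 3 bp
bp = 419 * 3 = 1257 bp

1257 bp


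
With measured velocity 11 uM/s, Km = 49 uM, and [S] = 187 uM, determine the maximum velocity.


Vmax = v * (Km + [S]) / [S]
Vmax = 11 * (49 + 187) / 187
Vmax = 13.8824 uM/s

13.8824 uM/s


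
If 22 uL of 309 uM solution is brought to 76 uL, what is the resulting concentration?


C2 = C1 * V1 / V2
C2 = 309 * 22 / 76
C2 = 89.4474 uM

89.4474 uM


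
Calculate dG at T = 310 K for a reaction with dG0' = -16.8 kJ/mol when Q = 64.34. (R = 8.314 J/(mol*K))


dG = dG0' + RT * ln(Q) / 1000
dG = -16.8 + 8.314 * 310 * ln(64.34) / 1000
dG = -6.0675 kJ/mol

-6.0675 kJ/mol


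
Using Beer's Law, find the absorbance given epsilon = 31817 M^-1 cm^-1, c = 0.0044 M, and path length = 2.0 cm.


A = epsilon * c * l
A = 31817 * 0.0044 * 2.0
A = 279.9896

279.9896


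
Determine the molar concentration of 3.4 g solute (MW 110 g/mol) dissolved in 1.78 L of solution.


C = (mass / MW) / volume
C = (3.4 / 110) / 1.78
C = 0.0174 M

0.0174 M


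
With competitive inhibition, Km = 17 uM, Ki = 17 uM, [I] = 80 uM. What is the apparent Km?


Km_app = Km * (1 + [I]/Ki)
Km_app = 17 * (1 + 80/17)
Km_app = 97.0 uM

97.0 uM


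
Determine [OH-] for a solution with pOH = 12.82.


[OH-] = 10^(-pOH)
[OH-] = 10^(-12.82)
[OH-] = 1.514e-13 M

1.514e-13 M


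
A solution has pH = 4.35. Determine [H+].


[H+] = 10^(-pH)
[H+] = 10^(-4.35)
[H+] = 4.467e-05 M

4.467e-05 M


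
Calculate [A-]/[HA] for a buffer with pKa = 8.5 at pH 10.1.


[A-]/[HA] = 10^(pH - pKa)
= 10^(10.1 - 8.5)
= 39.8107

39.8107


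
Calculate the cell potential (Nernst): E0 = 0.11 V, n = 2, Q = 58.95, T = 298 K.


E = E0 - (RT/nF) * ln(Q)
E = 0.11 - (8.314 * 298 / (2 * 96485)) * ln(58.95)
E = 0.0577 V

0.0577 V


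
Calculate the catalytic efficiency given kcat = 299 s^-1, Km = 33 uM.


Catalytic efficiency = kcat / Km
= 299 / 33
= 9.0606 uM^-1*s^-1

9.0606 uM^-1*s^-1


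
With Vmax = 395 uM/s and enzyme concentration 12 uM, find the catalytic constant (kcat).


kcat = Vmax / [E]t
kcat = 395 / 12
kcat = 32.9167 s^-1

32.9167 s^-1


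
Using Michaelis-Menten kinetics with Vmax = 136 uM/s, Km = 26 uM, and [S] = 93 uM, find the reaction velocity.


v = Vmax * [S] / (Km + [S])
v = 136 * 93 / (26 + 93)
v = 106.2857 uM/s

106.2857 uM/s


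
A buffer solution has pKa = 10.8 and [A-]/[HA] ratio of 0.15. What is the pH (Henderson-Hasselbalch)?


pH = pKa + log10([A-]/[HA])
pH = 10.8 + log10(0.15)
pH = 9.9761

9.9761


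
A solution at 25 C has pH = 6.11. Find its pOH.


pOH = 14 - pH
pOH = 14 - 6.11
pOH = 7.89

7.89


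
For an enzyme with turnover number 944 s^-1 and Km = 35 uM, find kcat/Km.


Catalytic efficiency = kcat / Km
= 944 / 35
= 26.9714 uM^-1*s^-1

26.9714 uM^-1*s^-1


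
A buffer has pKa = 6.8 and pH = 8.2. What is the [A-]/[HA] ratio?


[A-]/[HA] = 10^(pH - pKa)
= 10^(8.2 - 6.8)
= 25.1189

25.1189


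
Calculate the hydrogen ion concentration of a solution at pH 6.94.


[H+] = 10^(-pH)
[H+] = 10^(-6.94)
[H+] = 1.148e-07 M

1.148e-07 M


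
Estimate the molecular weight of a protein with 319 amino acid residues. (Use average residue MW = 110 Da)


MW = n_residues * 110 Da
MW = 319 * 110
MW = 35090 Da

35090 Da


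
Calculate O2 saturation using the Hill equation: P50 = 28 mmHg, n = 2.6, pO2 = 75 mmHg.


Y = pO2^n / (P50^n + pO2^n)
Y = 75^2.6 / (28^2.6 + 75^2.6)
Y = 92.84%

92.84%


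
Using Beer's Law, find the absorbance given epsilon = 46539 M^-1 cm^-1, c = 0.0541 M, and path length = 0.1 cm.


A = epsilon * c * l
A = 46539 * 0.0541 * 0.1
A = 251.776

251.776


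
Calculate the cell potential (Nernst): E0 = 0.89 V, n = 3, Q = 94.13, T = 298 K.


E = E0 - (RT/nF) * ln(Q)
E = 0.89 - (8.314 * 298 / (3 * 96485)) * ln(94.13)
E = 0.8511 V

0.8511 V


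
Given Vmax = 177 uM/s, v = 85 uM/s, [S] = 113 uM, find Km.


Km = [S] * (Vmax - v) / v
Km = 113 * (177 - 85) / 85
Km = 122.3059 uM

122.3059 uM


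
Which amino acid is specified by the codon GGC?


Standard genetic code lookup.
Codon GGC -> Gly

Gly


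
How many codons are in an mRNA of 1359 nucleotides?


codons = nucleotides / 3
codons = 1359 / 3 = 453

453


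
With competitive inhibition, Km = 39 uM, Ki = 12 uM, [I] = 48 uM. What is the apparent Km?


Km_app = Km * (1 + [I]/Ki)
Km_app = 39 * (1 + 48/12)
Km_app = 195.0 uM

195.0 uM


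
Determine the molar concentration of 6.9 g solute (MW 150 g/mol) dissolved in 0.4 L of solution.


C = (mass / MW) / volume
C = (6.9 / 150) / 0.4
C = 0.115 M

0.115 M


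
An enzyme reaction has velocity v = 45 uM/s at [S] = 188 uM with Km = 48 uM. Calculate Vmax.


Vmax = v * (Km + [S]) / [S]
Vmax = 45 * (48 + 188) / 188
Vmax = 56.4894 uM/s

56.4894 uM/s


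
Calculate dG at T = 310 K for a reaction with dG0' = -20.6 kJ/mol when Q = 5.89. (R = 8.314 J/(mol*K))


dG = dG0' + RT * ln(Q) / 1000
dG = -20.6 + 8.314 * 310 * ln(5.89) / 1000
dG = -16.0297 kJ/mol

-16.0297 kJ/mol


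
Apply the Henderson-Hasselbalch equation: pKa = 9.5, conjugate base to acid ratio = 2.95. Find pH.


pH = pKa + log10([A-]/[HA])
pH = 9.5 + log10(2.95)
pH = 9.9698

9.9698


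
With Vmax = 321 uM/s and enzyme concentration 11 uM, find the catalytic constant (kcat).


kcat = Vmax / [E]t
kcat = 321 / 11
kcat = 29.1818 s^-1

29.1818 s^-1


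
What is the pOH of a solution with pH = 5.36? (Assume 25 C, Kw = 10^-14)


pOH = 14 - pH
pOH = 14 - 5.36
pOH = 8.64

8.64


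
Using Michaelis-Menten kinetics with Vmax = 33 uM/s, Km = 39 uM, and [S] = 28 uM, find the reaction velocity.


v = Vmax * [S] / (Km + [S])
v = 33 * 28 / (39 + 28)
v = 13.791 uM/s

13.791 uM/s


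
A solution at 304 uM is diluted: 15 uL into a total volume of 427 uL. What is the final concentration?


C2 = C1 * V1 / V2
C2 = 304 * 15 / 427
C2 = 10.6792 uM

10.6792 uM


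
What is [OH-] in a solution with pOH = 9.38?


[OH-] = 10^(-pOH)
[OH-] = 10^(-9.38)
[OH-] = 4.169e-10 M

4.169e-10 M


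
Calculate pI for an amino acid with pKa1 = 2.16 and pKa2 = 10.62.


pI = (pKa1 + pKa2) / 2
pI = (2.16 + 10.62) / 2
pI = 6.39

6.39


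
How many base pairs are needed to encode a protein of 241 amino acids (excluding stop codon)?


Each amino acid = 1 codon = 3 bp
bp = 241 * 3 = 723 bp

723 bp


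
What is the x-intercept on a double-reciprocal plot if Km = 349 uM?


x-intercept = -1/Km
= -1/349
= -0.0029 1/uM

-0.0029 1/uM


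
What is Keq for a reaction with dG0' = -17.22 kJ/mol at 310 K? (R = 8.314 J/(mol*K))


Keq = exp(-dG0 * 1000 / (R * T))
Keq = exp(-(-17.22) * 1000 / (8.314 * 310))
Keq = 797.3606

797.3606


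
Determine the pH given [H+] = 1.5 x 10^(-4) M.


pH = -log10([H+])
pH = -log10(1.5 x 10^(-4))
pH = 3.8239

3.8239


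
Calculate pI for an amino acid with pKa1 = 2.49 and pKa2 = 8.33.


pI = (pKa1 + pKa2) / 2
pI = (2.49 + 8.33) / 2
pI = 5.41

5.41


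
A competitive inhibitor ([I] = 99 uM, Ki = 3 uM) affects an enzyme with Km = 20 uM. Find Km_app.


Km_app = Km * (1 + [I]/Ki)
Km_app = 20 * (1 + 99/3)
Km_app = 680.0 uM

680.0 uM


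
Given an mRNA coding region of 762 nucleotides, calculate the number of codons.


codons = nucleotides / 3
codons = 762 / 3 = 254

254


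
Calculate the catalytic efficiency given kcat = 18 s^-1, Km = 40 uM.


Catalytic efficiency = kcat / Km
= 18 / 40
= 0.45 uM^-1*s^-1

0.45 uM^-1*s^-1


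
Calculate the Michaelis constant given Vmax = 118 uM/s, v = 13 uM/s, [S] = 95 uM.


Km = [S] * (Vmax - v) / v
Km = 95 * (118 - 13) / 13
Km = 767.3077 uM

767.3077 uM


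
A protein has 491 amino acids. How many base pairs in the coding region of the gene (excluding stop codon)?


Each amino acid = 1 codon = 3 bp
bp = 491 * 3 = 1473 bp

1473 bp


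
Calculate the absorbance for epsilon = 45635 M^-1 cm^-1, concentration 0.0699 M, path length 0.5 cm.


A = epsilon * c * l
A = 45635 * 0.0699 * 0.5
A = 1594.9433

1594.9433


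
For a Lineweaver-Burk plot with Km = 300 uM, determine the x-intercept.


x-intercept = -1/Km
= -1/300
= -0.0033 1/uM

-0.0033 1/uM


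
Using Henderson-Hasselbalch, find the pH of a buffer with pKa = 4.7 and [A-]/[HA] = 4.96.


pH = pKa + log10([A-]/[HA])
pH = 4.7 + log10(4.96)
pH = 5.3955

5.3955


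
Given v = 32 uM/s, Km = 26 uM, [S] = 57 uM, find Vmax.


Vmax = v * (Km + [S]) / [S]
Vmax = 32 * (26 + 57) / 57
Vmax = 46.5965 uM/s

46.5965 uM/s


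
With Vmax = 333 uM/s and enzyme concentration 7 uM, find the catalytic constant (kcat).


kcat = Vmax / [E]t
kcat = 333 / 7
kcat = 47.5714 s^-1

47.5714 s^-1


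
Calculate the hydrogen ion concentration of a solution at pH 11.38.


[H+] = 10^(-pH)
[H+] = 10^(-11.38)
[H+] = 4.169e-12 M

4.169e-12 M


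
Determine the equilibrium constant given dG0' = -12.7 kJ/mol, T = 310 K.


Keq = exp(-dG0 * 1000 / (R * T))
Keq = exp(-(-12.7) * 1000 / (8.314 * 310))
Keq = 138.0424

138.0424


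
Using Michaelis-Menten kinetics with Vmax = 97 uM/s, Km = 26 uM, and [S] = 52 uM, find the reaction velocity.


v = Vmax * [S] / (Km + [S])
v = 97 * 52 / (26 + 52)
v = 64.6667 uM/s

64.6667 uM/s


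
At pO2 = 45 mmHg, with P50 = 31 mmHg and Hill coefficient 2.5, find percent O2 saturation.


Y = pO2^n / (P50^n + pO2^n)
Y = 45^2.5 / (31^2.5 + 45^2.5)
Y = 71.74%

71.74%


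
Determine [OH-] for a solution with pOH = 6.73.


[OH-] = 10^(-pOH)
[OH-] = 10^(-6.73)
[OH-] = 1.862e-07 M

1.862e-07 M


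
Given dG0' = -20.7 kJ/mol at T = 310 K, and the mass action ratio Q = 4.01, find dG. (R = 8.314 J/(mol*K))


dG = dG0' + RT * ln(Q) / 1000
dG = -20.7 + 8.314 * 310 * ln(4.01) / 1000
dG = -17.1206 kJ/mol

-17.1206 kJ/mol


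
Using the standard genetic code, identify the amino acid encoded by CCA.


Standard genetic code lookup.
Codon CCA -> Pro

Pro


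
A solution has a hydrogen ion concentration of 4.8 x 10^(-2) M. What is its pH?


pH = -log10([H+])
pH = -log10(4.8 x 10^(-2))
pH = 1.3188

1.3188


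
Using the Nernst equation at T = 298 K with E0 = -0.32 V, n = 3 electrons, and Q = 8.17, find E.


E = E0 - (RT/nF) * ln(Q)
E = -0.32 - (8.314 * 298 / (3 * 96485)) * ln(8.17)
E = -0.338 V

-0.338 V


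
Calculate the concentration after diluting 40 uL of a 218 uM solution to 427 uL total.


C2 = C1 * V1 / V2
C2 = 218 * 40 / 427
C2 = 20.4215 uM

20.4215 uM


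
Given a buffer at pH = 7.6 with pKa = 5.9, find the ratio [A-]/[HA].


[A-]/[HA] = 10^(pH - pKa)
= 10^(7.6 - 5.9)
= 50.1187

50.1187


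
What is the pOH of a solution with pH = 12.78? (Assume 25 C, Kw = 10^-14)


pOH = 14 - pH
pOH = 14 - 12.78
pOH = 1.22

1.22


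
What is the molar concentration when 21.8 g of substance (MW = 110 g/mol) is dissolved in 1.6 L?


C = (mass / MW) / volume
C = (21.8 / 110) / 1.6
C = 0.1239 M

0.1239 M


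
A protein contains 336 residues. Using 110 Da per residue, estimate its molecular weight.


MW = n_residues * 110 Da
MW = 336 * 110
MW = 36960 Da

36960 Da


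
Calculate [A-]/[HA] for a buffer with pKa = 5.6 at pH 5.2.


[A-]/[HA] = 10^(pH - pKa)
= 10^(5.2 - 5.6)
= 0.3981

0.3981


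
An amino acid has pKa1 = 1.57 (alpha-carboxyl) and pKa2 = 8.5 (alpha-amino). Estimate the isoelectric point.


pI = (pKa1 + pKa2) / 2
pI = (1.57 + 8.5) / 2
pI = 5.035

5.035


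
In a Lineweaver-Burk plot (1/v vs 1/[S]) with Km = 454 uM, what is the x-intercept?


x-intercept = -1/Km
= -1/454
= -0.0022 1/uM

-0.0022 1/uM


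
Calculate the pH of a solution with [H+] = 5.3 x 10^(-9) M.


pH = -log10([H+])
pH = -log10(5.3 x 10^(-9))
pH = 8.2757

8.2757


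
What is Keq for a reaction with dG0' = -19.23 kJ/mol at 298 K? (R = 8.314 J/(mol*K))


Keq = exp(-dG0 * 1000 / (R * T))
Keq = exp(-(-19.23) * 1000 / (8.314 * 298))
Keq = 2348.7326

2348.7326


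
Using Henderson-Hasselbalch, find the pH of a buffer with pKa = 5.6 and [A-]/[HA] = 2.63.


pH = pKa + log10([A-]/[HA])
pH = 5.6 + log10(2.63)
pH = 6.02

6.02


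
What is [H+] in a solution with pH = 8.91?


[H+] = 10^(-pH)
[H+] = 10^(-8.91)
[H+] = 1.230e-09 M

1.230e-09 M


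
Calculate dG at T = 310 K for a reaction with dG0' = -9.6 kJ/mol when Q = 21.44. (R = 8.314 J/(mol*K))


dG = dG0' + RT * ln(Q) / 1000
dG = -9.6 + 8.314 * 310 * ln(21.44) / 1000
dG = -1.6998 kJ/mol

-1.6998 kJ/mol


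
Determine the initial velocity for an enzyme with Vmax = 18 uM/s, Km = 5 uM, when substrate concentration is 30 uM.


v = Vmax * [S] / (Km + [S])
v = 18 * 30 / (5 + 30)
v = 15.4286 uM/s

15.4286 uM/s


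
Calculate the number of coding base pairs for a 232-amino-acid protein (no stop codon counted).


Each amino acid = 1 codon = 3 bp
bp = 232 * 3 = 696 bp

696 bp


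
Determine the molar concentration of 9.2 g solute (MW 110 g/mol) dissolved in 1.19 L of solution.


C = (mass / MW) / volume
C = (9.2 / 110) / 1.19
C = 0.0703 M

0.0703 M
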